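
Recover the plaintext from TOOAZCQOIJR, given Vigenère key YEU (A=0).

VKUCVISKOLN

Repeat the key across the ciphertext: YEUYEUYEUYE
T(19)−Y(24): -5≡21 → V
O(14)−E(4): 10 → K
O(14)−U(20): -6≡20 → U
A(0)−Y(24): -24≡2 → C
Z(25)−E(4): 21 → V
C(2)−U(20): -18≡8 → I
Q(16)−Y(24): -8≡18 → S
O(14)−E(4): 10 → K
I(8)−U(20): -12≡14 → O
J(9)−Y(24): -15≡11 → L
R(17)−E(4): 13 → N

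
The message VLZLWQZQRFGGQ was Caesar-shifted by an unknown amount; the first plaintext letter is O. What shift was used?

7

From the crib: V(21)−O(14)=7, so the shift is 7.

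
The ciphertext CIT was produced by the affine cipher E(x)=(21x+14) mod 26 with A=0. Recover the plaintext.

The inverse of 21 mod 26 is 5, since 21·5=105≡1. Apply D(y)=5·(y−14) mod 26:
C(2): 5·(2−14)=-60≡18 → S
I(8): 5·(8−14)=-30≡22 → W
T(19): 5·(19−14)=25 → Z

SWZ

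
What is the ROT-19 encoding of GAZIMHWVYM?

ZTSBFAPORF

G(6): 6+19=25 → Z
A(0): 0+19=19 → T
Z(25): 25+19=44≡18 → S
I(8): 8+19=27≡1 → B
M(12): 12+19=31≡5 → F
H(7): 7+19=26≡0 → A
W(22): 22+19=41≡15 → P
V(21): 21+19=40≡14 → O
Y(24): 24+19=43≡17 → R
M(12): 12+19=31≡5 → F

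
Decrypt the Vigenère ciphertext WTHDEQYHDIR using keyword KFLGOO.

Repeat the key across the ciphertext: KFLGOOKFLGO
W(22)−K(10): 12 → M
T(19)−F(5): 14 → O
H(7)−L(11): -4≡22 → W
D(3)−G(6): -3≡23 → X
E(4)−O(14): -10≡16 → Q
Q(16)−O(14): 2 → C
Y(24)−K(10): 14 → O
H(7)−F(5): 2 → C
D(3)−L(11): -8≡18 → S
I(8)−G(6): 2 → C
R(17)−O(14): 3 → D

MOWXQCOCSCD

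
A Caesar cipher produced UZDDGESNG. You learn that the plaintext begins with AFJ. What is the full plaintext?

From the crib: U(20)−A(0)=20, so the shift is 20.
Subtract 20 from each ciphertext letter:
U(20): 20−20=0 → A
Z(25): 25−20=5 → F
D(3): 3−20=-17≡9 → J
D(3): 3−20=-17≡9 → J
G(6): 6−20=-14≡12 → M
E(4): 4−20=-16≡10 → K
S(18): 18−20=-2≡24 → Y
N(13): 13−20=-7≡19 → T
G(6): 6−20=-14≡12 → M

AFJJMKYTM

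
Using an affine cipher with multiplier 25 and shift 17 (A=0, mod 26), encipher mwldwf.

m(12): 25·12+17=317≡5 → f
w(22): 25·22+17=567≡21 → v
l(11): 25·11+17=292≡6 → g
d(3): 25·3+17=92≡14 → o
w(22): 25·22+17=567≡21 → v
f(5): 25·5+17=142≡12 → m

fvgovm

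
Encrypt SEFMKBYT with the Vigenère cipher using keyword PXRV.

HBWHZYPO

Repeat the key across the message: PXRVPXRV
S(18)+P(15): 33≡7 → H
E(4)+X(23): 27≡1 → B
F(5)+R(17): 22 → W
M(12)+V(21): 33≡7 → H
K(10)+P(15): 25 → Z
B(1)+X(23): 24 → Y
Y(24)+R(17): 41≡15 → P
T(19)+V(21): 40≡14 → O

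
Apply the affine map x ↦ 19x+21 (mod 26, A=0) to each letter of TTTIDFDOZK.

SSSRAMABCD

T(19): 19·19+21=382≡18 → S
T(19): 19·19+21=382≡18 → S
T(19): 19·19+21=382≡18 → S
I(8): 19·8+21=173≡17 → R
D(3): 19·3+21=78≡0 → A
F(5): 19·5+21=116≡12 → M
D(3): 19·3+21=78≡0 → A
O(14): 19·14+21=287≡1 → B
Z(25): 19·25+21=496≡2 → C
K(10): 19·10+21=211≡3 → D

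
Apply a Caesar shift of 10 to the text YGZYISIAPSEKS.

Y(24): 24+10=34≡8 → I
G(6): 6+10=16 → Q
Z(25): 25+10=35≡9 → J
Y(24): 24+10=34≡8 → I
I(8): 8+10=18 → S
S(18): 18+10=28≡2 → C
I(8): 8+10=18 → S
A(0): 0+10=10 → K
P(15): 15+10=25 → Z
S(18): 18+10=28≡2 → C
E(4): 4+10=14 → O
K(10): 10+10=20 → U
S(18): 18+10=28≡2 → C

IQJISCSKZCOUC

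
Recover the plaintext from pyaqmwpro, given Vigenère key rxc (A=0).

Repeat the key across the ciphertext: rxcrxcrxc
p(15)−r(17): -2≡24 → y
y(24)−x(23): 1 → b
a(0)−c(2): -2≡24 → y
q(16)−r(17): -1≡25 → z
m(12)−x(23): -11≡15 → p
w(22)−c(2): 20 → u
p(15)−r(17): -2≡24 → y
r(17)−x(23): -6≡20 → u
o(14)−c(2): 12 → m

ybyzpuyum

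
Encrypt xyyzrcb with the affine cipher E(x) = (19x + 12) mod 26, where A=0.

x(23): 19·23+12=449≡7 → h
y(24): 19·24+12=468≡0 → a
y(24): 19·24+12=468≡0 → a
z(25): 19·25+12=487≡19 → t
r(17): 19·17+12=335≡23 → x
c(2): 19·2+12=50≡24 → y
b(1): 19·1+12=31≡5 → f

haatxyf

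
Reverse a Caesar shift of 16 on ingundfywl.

sxqexnpigv

i(8): 8−16=-8≡18 → s
n(13): 13−16=-3≡23 → x
g(6): 6−16=-10≡16 → q
u(20): 20−16=4 → e
n(13): 13−16=-3≡23 → x
d(3): 3−16=-13≡13 → n
f(5): 5−16=-11≡15 → p
y(24): 24−16=8 → i
w(22): 22−16=6 → g
l(11): 11−16=-5≡21 → v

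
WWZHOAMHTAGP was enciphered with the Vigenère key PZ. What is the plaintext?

HXKIZBXIEBRQ

Repeat the key across the ciphertext: PZPZPZPZPZPZ
W(22)−P(15): 7 → H
W(22)−Z(25): -3≡23 → X
Z(25)−P(15): 10 → K
H(7)−Z(25): -18≡8 → I
O(14)−P(15): -1≡25 → Z
A(0)−Z(25): -25≡1 → B
M(12)−P(15): -3≡23 → X
H(7)−Z(25): -18≡8 → I
T(19)−P(15): 4 → E
A(0)−Z(25): -25≡1 → B
G(6)−P(15): -9≡17 → R
P(15)−Z(25): -10≡16 → Q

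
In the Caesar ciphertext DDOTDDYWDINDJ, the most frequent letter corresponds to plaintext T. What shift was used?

10

The most frequent ciphertext letter is D (appears 6 times).
D is position 3; T is position 19.
Shift = -16≡10.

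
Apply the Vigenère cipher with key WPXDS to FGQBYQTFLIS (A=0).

Repeat the key across the message: WPXDSWPXDSW
F(5)+W(22): 27≡1 → B
G(6)+P(15): 21 → V
Q(16)+X(23): 39≡13 → N
B(1)+D(3): 4 → E
Y(24)+S(18): 42≡16 → Q
Q(16)+W(22): 38≡12 → M
T(19)+P(15): 34≡8 → I
F(5)+X(23): 28≡2 → C
L(11)+D(3): 14 → O
I(8)+S(18): 26≡0 → A
S(18)+W(22): 40≡14 → O

BVNEQMICOAO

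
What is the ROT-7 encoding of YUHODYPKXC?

FBOVKFWREJ

Y(24): 24+7=31≡5 → F
U(20): 20+7=27≡1 → B
H(7): 7+7=14 → O
O(14): 14+7=21 → V
D(3): 3+7=10 → K
Y(24): 24+7=31≡5 → F
P(15): 15+7=22 → W
K(10): 10+7=17 → R
X(23): 23+7=30≡4 → E
C(2): 2+7=9 → J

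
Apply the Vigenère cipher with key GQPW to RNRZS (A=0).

XDGVY

Repeat the key across the message: GQPWG
R(17)+G(6): 23 → X
N(13)+Q(16): 29≡3 → D
R(17)+P(15): 32≡6 → G
Z(25)+W(22): 47≡21 → V
S(18)+G(6): 24 → Y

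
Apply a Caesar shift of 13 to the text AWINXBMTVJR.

A(0): 0+13=13 → N
W(22): 22+13=35≡9 → J
I(8): 8+13=21 → V
N(13): 13+13=26≡0 → A
X(23): 23+13=36≡10 → K
B(1): 1+13=14 → O
M(12): 12+13=25 → Z
T(19): 19+13=32≡6 → G
V(21): 21+13=34≡8 → I
J(9): 9+13=22 → W
R(17): 17+13=30≡4 → E

NJVAKOZGIWE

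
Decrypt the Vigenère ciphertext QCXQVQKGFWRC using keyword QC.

AAHOFOUEPUBA

Repeat the key across the ciphertext: QCQCQCQCQCQC
Q(16)−Q(16): 0 → A
C(2)−C(2): 0 → A
X(23)−Q(16): 7 → H
Q(16)−C(2): 14 → O
V(21)−Q(16): 5 → F
Q(16)−C(2): 14 → O
K(10)−Q(16): -6≡20 → U
G(6)−C(2): 4 → E
F(5)−Q(16): -11≡15 → P
W(22)−C(2): 20 → U
R(17)−Q(16): 1 → B
C(2)−C(2): 0 → A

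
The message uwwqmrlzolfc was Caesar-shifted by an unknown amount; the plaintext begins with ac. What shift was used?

20

From the crib: u(20)−a(0)=20, so the shift is 20.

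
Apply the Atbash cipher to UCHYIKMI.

FXSBRPNR

U(20) → F(5)
C(2) → X(23)
H(7) → S(18)
Y(24) → B(1)
I(8) → R(17)
K(10) → P(15)
M(12) → N(13)
I(8) → R(17)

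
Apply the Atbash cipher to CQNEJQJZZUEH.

XJMVQJQAAFVS

C(2) → X(23)
Q(16) → J(9)
N(13) → M(12)
E(4) → V(21)
J(9) → Q(16)
Q(16) → J(9)
J(9) → Q(16)
Z(25) → A(0)
Z(25) → A(0)
U(20) → F(5)
E(4) → V(21)
H(7) → S(18)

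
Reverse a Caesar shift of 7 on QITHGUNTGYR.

Q(16): 16−7=9 → J
I(8): 8−7=1 → B
T(19): 19−7=12 → M
H(7): 7−7=0 → A
G(6): 6−7=-1≡25 → Z
U(20): 20−7=13 → N
N(13): 13−7=6 → G
T(19): 19−7=12 → M
G(6): 6−7=-1≡25 → Z
Y(24): 24−7=17 → R
R(17): 17−7=10 → K

JBMAZNGMZRK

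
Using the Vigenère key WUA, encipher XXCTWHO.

Repeat the key across the message: WUAWUAW
X(23)+W(22): 45≡19 → T
X(23)+U(20): 43≡17 → R
C(2)+A(0): 2 → C
T(19)+W(22): 41≡15 → P
W(22)+U(20): 42≡16 → Q
H(7)+A(0): 7 → H
O(14)+W(22): 36≡10 → K

TRCPQHK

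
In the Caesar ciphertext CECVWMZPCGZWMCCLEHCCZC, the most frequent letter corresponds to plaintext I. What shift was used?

The most frequent ciphertext letter is C (appears 8 times).
C is position 2; I is position 8.
Shift = -6≡20.

20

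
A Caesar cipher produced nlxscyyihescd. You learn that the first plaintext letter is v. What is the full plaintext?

vtfakggqpmakl

From the crib: n(13)−v(21)=-8≡18, so the shift is 18.
Subtract 18 from each ciphertext letter:
n(13): 13−18=-5≡21 → v
l(11): 11−18=-7≡19 → t
x(23): 23−18=5 → f
s(18): 18−18=0 → a
c(2): 2−18=-16≡10 → k
y(24): 24−18=6 → g
y(24): 24−18=6 → g
i(8): 8−18=-10≡16 → q
h(7): 7−18=-11≡15 → p
e(4): 4−18=-14≡12 → m
s(18): 18−18=0 → a
c(2): 2−18=-16≡10 → k
d(3): 3−18=-15≡11 → l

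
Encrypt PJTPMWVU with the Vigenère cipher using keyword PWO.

Repeat the key across the message: PWOPWOPW
P(15)+P(15): 30≡4 → E
J(9)+W(22): 31≡5 → F
T(19)+O(14): 33≡7 → H
P(15)+P(15): 30≡4 → E
M(12)+W(22): 34≡8 → I
W(22)+O(14): 36≡10 → K
V(21)+P(15): 36≡10 → K
U(20)+W(22): 42≡16 → Q

EFHEIKKQ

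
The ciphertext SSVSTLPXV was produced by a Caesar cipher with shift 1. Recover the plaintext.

S(18): 18−1=17 → R
S(18): 18−1=17 → R
V(21): 21−1=20 → U
S(18): 18−1=17 → R
T(19): 19−1=18 → S
L(11): 11−1=10 → K
P(15): 15−1=14 → O
X(23): 23−1=22 → W
V(21): 21−1=20 → U

RRURSKOWU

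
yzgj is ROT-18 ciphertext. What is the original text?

ghor

y(24): 24−18=6 → g
z(25): 25−18=7 → h
g(6): 6−18=-12≡14 → o
j(9): 9−18=-9≡17 → r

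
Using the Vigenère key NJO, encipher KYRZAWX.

XHFMJKK

Repeat the key across the message: NJONJON
K(10)+N(13): 23 → X
Y(24)+J(9): 33≡7 → H
R(17)+O(14): 31≡5 → F
Z(25)+N(13): 38≡12 → M
A(0)+J(9): 9 → J
W(22)+O(14): 36≡10 → K
X(23)+N(13): 36≡10 → K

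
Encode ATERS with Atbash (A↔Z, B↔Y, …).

ZGVIH

A(0) → Z(25)
T(19) → G(6)
E(4) → V(21)
R(17) → I(8)
S(18) → H(7)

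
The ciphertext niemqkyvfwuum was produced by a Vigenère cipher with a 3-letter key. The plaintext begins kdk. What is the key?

dfu

Subtract each crib letter from the matching ciphertext letter (mod 26):
n(13)−k(10)=3 → d
i(8)−d(3)=5 → f
e(4)−k(10)=-6≡20 → u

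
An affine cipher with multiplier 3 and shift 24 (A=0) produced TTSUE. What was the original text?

The inverse of 3 mod 26 is 9, since 3·9=27≡1. Apply D(y)=9·(y−24) mod 26:
T(19): 9·(19−24)=-45≡7 → H
T(19): 9·(19−24)=-45≡7 → H
S(18): 9·(18−24)=-54≡24 → Y
U(20): 9·(20−24)=-36≡16 → Q
E(4): 9·(4−24)=-180≡2 → C

HHYQC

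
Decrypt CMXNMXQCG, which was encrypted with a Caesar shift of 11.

C(2): 2−11=-9≡17 → R
M(12): 12−11=1 → B
X(23): 23−11=12 → M
N(13): 13−11=2 → C
M(12): 12−11=1 → B
X(23): 23−11=12 → M
Q(16): 16−11=5 → F
C(2): 2−11=-9≡17 → R
G(6): 6−11=-5≡21 → V

RBMCBMFRV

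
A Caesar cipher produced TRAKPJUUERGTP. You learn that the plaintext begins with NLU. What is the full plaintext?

From the crib: T(19)−N(13)=6, so the shift is 6.
Subtract 6 from each ciphertext letter:
T(19): 19−6=13 → N
R(17): 17−6=11 → L
A(0): 0−6=-6≡20 → U
K(10): 10−6=4 → E
P(15): 15−6=9 → J
J(9): 9−6=3 → D
U(20): 20−6=14 → O
U(20): 20−6=14 → O
E(4): 4−6=-2≡24 → Y
R(17): 17−6=11 → L
G(6): 6−6=0 → A
T(19): 19−6=13 → N
P(15): 15−6=9 → J

NLUEJDOOYLANJ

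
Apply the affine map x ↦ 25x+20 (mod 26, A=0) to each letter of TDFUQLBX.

T(19): 25·19+20=495≡1 → B
D(3): 25·3+20=95≡17 → R
F(5): 25·5+20=145≡15 → P
U(20): 25·20+20=520≡0 → A
Q(16): 25·16+20=420≡4 → E
L(11): 25·11+20=295≡9 → J
B(1): 25·1+20=45≡19 → T
X(23): 25·23+20=595≡23 → X

BRPAEJTX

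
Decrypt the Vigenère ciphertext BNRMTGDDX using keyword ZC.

Repeat the key across the ciphertext: ZCZCZCZCZ
B(1)−Z(25): -24≡2 → C
N(13)−C(2): 11 → L
R(17)−Z(25): -8≡18 → S
M(12)−C(2): 10 → K
T(19)−Z(25): -6≡20 → U
G(6)−C(2): 4 → E
D(3)−Z(25): -22≡4 → E
D(3)−C(2): 1 → B
X(23)−Z(25): -2≡24 → Y

CLSKUEEBY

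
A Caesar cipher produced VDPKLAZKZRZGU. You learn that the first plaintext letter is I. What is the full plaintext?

IQCXYNMXMEMTH

From the crib: V(21)−I(8)=13, so the shift is 13.
Subtract 13 from each ciphertext letter:
V(21): 21−13=8 → I
D(3): 3−13=-10≡16 → Q
P(15): 15−13=2 → C
K(10): 10−13=-3≡23 → X
L(11): 11−13=-2≡24 → Y
A(0): 0−13=-13≡13 → N
Z(25): 25−13=12 → M
K(10): 10−13=-3≡23 → X
Z(25): 25−13=12 → M
R(17): 17−13=4 → E
Z(25): 25−13=12 → M
G(6): 6−13=-7≡19 → T
U(20): 20−13=7 → H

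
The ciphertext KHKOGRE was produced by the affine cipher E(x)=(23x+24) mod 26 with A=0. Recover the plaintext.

WXWMGLY

The inverse of 23 mod 26 is 17, since 23·17=391≡1. Apply D(y)=17·(y−24) mod 26:
K(10): 17·(10−24)=-238≡22 → W
H(7): 17·(7−24)=-289≡23 → X
K(10): 17·(10−24)=-238≡22 → W
O(14): 17·(14−24)=-170≡12 → M
G(6): 17·(6−24)=-306≡6 → G
R(17): 17·(17−24)=-119≡11 → L
E(4): 17·(4−24)=-340≡24 → Y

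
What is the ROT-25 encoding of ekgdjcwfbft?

djfcibveaes

e(4): 4+25=29≡3 → d
k(10): 10+25=35≡9 → j
g(6): 6+25=31≡5 → f
d(3): 3+25=28≡2 → c
j(9): 9+25=34≡8 → i
c(2): 2+25=27≡1 → b
w(22): 22+25=47≡21 → v
f(5): 5+25=30≡4 → e
b(1): 1+25=26≡0 → a
f(5): 5+25=30≡4 → e
t(19): 19+25=44≡18 → s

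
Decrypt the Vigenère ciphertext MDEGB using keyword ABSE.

MCMCB

Repeat the key across the ciphertext: ABSEA
M(12)−A(0): 12 → M
D(3)−B(1): 2 → C
E(4)−S(18): -14≡12 → M
G(6)−E(4): 2 → C
B(1)−A(0): 1 → B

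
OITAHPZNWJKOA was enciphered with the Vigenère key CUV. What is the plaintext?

MOYYNUXTBHQTY

Repeat the key across the ciphertext: CUVCUVCUVCUVC
O(14)−C(2): 12 → M
I(8)−U(20): -12≡14 → O
T(19)−V(21): -2≡24 → Y
A(0)−C(2): -2≡24 → Y
H(7)−U(20): -13≡13 → N
P(15)−V(21): -6≡20 → U
Z(25)−C(2): 23 → X
N(13)−U(20): -7≡19 → T
W(22)−V(21): 1 → B
J(9)−C(2): 7 → H
K(10)−U(20): -10≡16 → Q
O(14)−V(21): -7≡19 → T
A(0)−C(2): -2≡24 → Y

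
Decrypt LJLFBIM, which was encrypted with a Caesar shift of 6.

L(11): 11−6=5 → F
J(9): 9−6=3 → D
L(11): 11−6=5 → F
F(5): 5−6=-1≡25 → Z
B(1): 1−6=-5≡21 → V
I(8): 8−6=2 → C
M(12): 12−6=6 → G

FDFZVCG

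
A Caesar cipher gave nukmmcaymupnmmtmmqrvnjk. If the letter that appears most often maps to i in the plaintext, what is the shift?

4

The most frequent ciphertext letter is m (appears 7 times).
m is position 12; i is position 8.
Shift = 4.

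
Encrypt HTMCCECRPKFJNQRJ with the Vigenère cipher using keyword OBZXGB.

Repeat the key across the message: OBZXGBOBZXGBOBZX
H(7)+O(14): 21 → V
T(19)+B(1): 20 → U
M(12)+Z(25): 37≡11 → L
C(2)+X(23): 25 → Z
C(2)+G(6): 8 → I
E(4)+B(1): 5 → F
C(2)+O(14): 16 → Q
R(17)+B(1): 18 → S
P(15)+Z(25): 40≡14 → O
K(10)+X(23): 33≡7 → H
F(5)+G(6): 11 → L
J(9)+B(1): 10 → K
N(13)+O(14): 27≡1 → B
Q(16)+B(1): 17 → R
R(17)+Z(25): 42≡16 → Q
J(9)+X(23): 32≡6 → G

VULZIFQSOHLKBRQG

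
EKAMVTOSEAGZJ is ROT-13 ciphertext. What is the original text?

RXNZIGBFRNTMW

E(4): 4−13=-9≡17 → R
K(10): 10−13=-3≡23 → X
A(0): 0−13=-13≡13 → N
M(12): 12−13=-1≡25 → Z
V(21): 21−13=8 → I
T(19): 19−13=6 → G
O(14): 14−13=1 → B
S(18): 18−13=5 → F
E(4): 4−13=-9≡17 → R
A(0): 0−13=-13≡13 → N
G(6): 6−13=-7≡19 → T
Z(25): 25−13=12 → M
J(9): 9−13=-4≡22 → W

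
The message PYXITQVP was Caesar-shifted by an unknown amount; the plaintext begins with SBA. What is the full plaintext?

SBALWTYS

From the crib: P(15)−S(18)=-3≡23, so the shift is 23.
Subtract 23 from each ciphertext letter:
P(15): 15−23=-8≡18 → S
Y(24): 24−23=1 → B
X(23): 23−23=0 → A
I(8): 8−23=-15≡11 → L
T(19): 19−23=-4≡22 → W
Q(16): 16−23=-7≡19 → T
V(21): 21−23=-2≡24 → Y
P(15): 15−23=-8≡18 → S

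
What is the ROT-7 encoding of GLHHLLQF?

G(6): 6+7=13 → N
L(11): 11+7=18 → S
H(7): 7+7=14 → O
H(7): 7+7=14 → O
L(11): 11+7=18 → S
L(11): 11+7=18 → S
Q(16): 16+7=23 → X
F(5): 5+7=12 → M

NSOOSSXM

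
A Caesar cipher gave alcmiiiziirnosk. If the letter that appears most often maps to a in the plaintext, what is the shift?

8

The most frequent ciphertext letter is i (appears 5 times).
i is position 8; a is position 0.
Shift = 8.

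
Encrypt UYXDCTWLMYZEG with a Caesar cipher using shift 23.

RVUAZQTIJVWBD

U(20): 20+23=43≡17 → R
Y(24): 24+23=47≡21 → V
X(23): 23+23=46≡20 → U
D(3): 3+23=26≡0 → A
C(2): 2+23=25 → Z
T(19): 19+23=42≡16 → Q
W(22): 22+23=45≡19 → T
L(11): 11+23=34≡8 → I
M(12): 12+23=35≡9 → J
Y(24): 24+23=47≡21 → V
Z(25): 25+23=48≡22 → W
E(4): 4+23=27≡1 → B
G(6): 6+23=29≡3 → D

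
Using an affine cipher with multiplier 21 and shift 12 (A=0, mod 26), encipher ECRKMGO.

SCFOEIU

E(4): 21·4+12=96≡18 → S
C(2): 21·2+12=54≡2 → C
R(17): 21·17+12=369≡5 → F
K(10): 21·10+12=222≡14 → O
M(12): 21·12+12=264≡4 → E
G(6): 21·6+12=138≡8 → I
O(14): 21·14+12=306≡20 → U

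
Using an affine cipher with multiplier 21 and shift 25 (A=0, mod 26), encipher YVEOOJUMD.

Y(24): 21·24+25=529≡9 → J
V(21): 21·21+25=466≡24 → Y
E(4): 21·4+25=109≡5 → F
O(14): 21·14+25=319≡7 → H
O(14): 21·14+25=319≡7 → H
J(9): 21·9+25=214≡6 → G
U(20): 21·20+25=445≡3 → D
M(12): 21·12+25=277≡17 → R
D(3): 21·3+25=88≡10 → K

JYFHHGDRK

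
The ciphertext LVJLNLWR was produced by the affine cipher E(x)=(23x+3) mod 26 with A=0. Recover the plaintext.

GUYGOGLE

The inverse of 23 mod 26 is 17, since 23·17=391≡1. Apply D(y)=17·(y−3) mod 26:
L(11): 17·(11−3)=136≡6 → G
V(21): 17·(21−3)=306≡20 → U
J(9): 17·(9−3)=102≡24 → Y
L(11): 17·(11−3)=136≡6 → G
N(13): 17·(13−3)=170≡14 → O
L(11): 17·(11−3)=136≡6 → G
W(22): 17·(22−3)=323≡11 → L
R(17): 17·(17−3)=238≡4 → E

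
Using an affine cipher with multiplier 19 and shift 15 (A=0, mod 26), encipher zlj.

z(25): 19·25+15=490≡22 → w
l(11): 19·11+15=224≡16 → q
j(9): 19·9+15=186≡4 → e

wqe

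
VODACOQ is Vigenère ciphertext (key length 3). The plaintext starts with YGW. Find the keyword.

Subtract each crib letter from the matching ciphertext letter (mod 26):
V(21)−Y(24)=-3≡23 → X
O(14)−G(6)=8 → I
D(3)−W(22)=-19≡7 → H

XIH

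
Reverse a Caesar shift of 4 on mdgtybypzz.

izcpuxulvv

m(12): 12−4=8 → i
d(3): 3−4=-1≡25 → z
g(6): 6−4=2 → c
t(19): 19−4=15 → p
y(24): 24−4=20 → u
b(1): 1−4=-3≡23 → x
y(24): 24−4=20 → u
p(15): 15−4=11 → l
z(25): 25−4=21 → v
z(25): 25−4=21 → v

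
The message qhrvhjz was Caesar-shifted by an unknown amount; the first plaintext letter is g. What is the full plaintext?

gxhlxzp

From the crib: q(16)−g(6)=10, so the shift is 10.
Subtract 10 from each ciphertext letter:
q(16): 16−10=6 → g
h(7): 7−10=-3≡23 → x
r(17): 17−10=7 → h
v(21): 21−10=11 → l
h(7): 7−10=-3≡23 → x
j(9): 9−10=-1≡25 → z
z(25): 25−10=15 → p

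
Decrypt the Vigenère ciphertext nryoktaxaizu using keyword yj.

Repeat the key across the ciphertext: yjyjyjyjyjyj
n(13)−y(24): -11≡15 → p
r(17)−j(9): 8 → i
y(24)−y(24): 0 → a
o(14)−j(9): 5 → f
k(10)−y(24): -14≡12 → m
t(19)−j(9): 10 → k
a(0)−y(24): -24≡2 → c
x(23)−j(9): 14 → o
a(0)−y(24): -24≡2 → c
i(8)−j(9): -1≡25 → z
z(25)−y(24): 1 → b
u(20)−j(9): 11 → l

piafmkcoczbl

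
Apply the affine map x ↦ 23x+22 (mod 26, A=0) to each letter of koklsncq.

k(10): 23·10+22=252≡18 → s
o(14): 23·14+22=344≡6 → g
k(10): 23·10+22=252≡18 → s
l(11): 23·11+22=275≡15 → p
s(18): 23·18+22=436≡20 → u
n(13): 23·13+22=321≡9 → j
c(2): 23·2+22=68≡16 → q
q(16): 23·16+22=390≡0 → a

sgspujqa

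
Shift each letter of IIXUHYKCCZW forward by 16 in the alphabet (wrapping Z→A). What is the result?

I(8): 8+16=24 → Y
I(8): 8+16=24 → Y
X(23): 23+16=39≡13 → N
U(20): 20+16=36≡10 → K
H(7): 7+16=23 → X
Y(24): 24+16=40≡14 → O
K(10): 10+16=26≡0 → A
C(2): 2+16=18 → S
C(2): 2+16=18 → S
Z(25): 25+16=41≡15 → P
W(22): 22+16=38≡12 → M

YYNKXOASSPM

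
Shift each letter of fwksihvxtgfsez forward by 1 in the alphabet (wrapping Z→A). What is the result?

f(5): 5+1=6 → g
w(22): 22+1=23 → x
k(10): 10+1=11 → l
s(18): 18+1=19 → t
i(8): 8+1=9 → j
h(7): 7+1=8 → i
v(21): 21+1=22 → w
x(23): 23+1=24 → y
t(19): 19+1=20 → u
g(6): 6+1=7 → h
f(5): 5+1=6 → g
s(18): 18+1=19 → t
e(4): 4+1=5 → f
z(25): 25+1=26≡0 → a

gxltjiwyuhgtfa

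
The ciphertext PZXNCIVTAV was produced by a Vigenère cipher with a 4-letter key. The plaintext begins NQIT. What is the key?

Subtract each crib letter from the matching ciphertext letter (mod 26):
P(15)−N(13)=2 → C
Z(25)−Q(16)=9 → J
X(23)−I(8)=15 → P
N(13)−T(19)=-6≡20 → U

CJPU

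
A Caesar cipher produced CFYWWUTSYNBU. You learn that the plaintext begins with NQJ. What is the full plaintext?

NQJHHFEDJYMF

From the crib: C(2)−N(13)=-11≡15, so the shift is 15.
Subtract 15 from each ciphertext letter:
C(2): 2−15=-13≡13 → N
F(5): 5−15=-10≡16 → Q
Y(24): 24−15=9 → J
W(22): 22−15=7 → H
W(22): 22−15=7 → H
U(20): 20−15=5 → F
T(19): 19−15=4 → E
S(18): 18−15=3 → D
Y(24): 24−15=9 → J
N(13): 13−15=-2≡24 → Y
B(1): 1−15=-14≡12 → M
U(20): 20−15=5 → F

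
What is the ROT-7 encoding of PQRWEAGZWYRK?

P(15): 15+7=22 → W
Q(16): 16+7=23 → X
R(17): 17+7=24 → Y
W(22): 22+7=29≡3 → D
E(4): 4+7=11 → L
A(0): 0+7=7 → H
G(6): 6+7=13 → N
Z(25): 25+7=32≡6 → G
W(22): 22+7=29≡3 → D
Y(24): 24+7=31≡5 → F
R(17): 17+7=24 → Y
K(10): 10+7=17 → R

WXYDLHNGDFYR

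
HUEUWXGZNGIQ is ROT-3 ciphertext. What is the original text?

ERBRTUDWKDFN

H(7): 7−3=4 → E
U(20): 20−3=17 → R
E(4): 4−3=1 → B
U(20): 20−3=17 → R
W(22): 22−3=19 → T
X(23): 23−3=20 → U
G(6): 6−3=3 → D
Z(25): 25−3=22 → W
N(13): 13−3=10 → K
G(6): 6−3=3 → D
I(8): 8−3=5 → F
Q(16): 16−3=13 → N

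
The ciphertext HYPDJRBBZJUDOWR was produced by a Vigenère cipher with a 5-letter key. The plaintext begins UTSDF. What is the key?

Subtract each crib letter from the matching ciphertext letter (mod 26):
H(7)−U(20)=-13≡13 → N
Y(24)−T(19)=5 → F
P(15)−S(18)=-3≡23 → X
D(3)−D(3)=0 → A
J(9)−F(5)=4 → E

NFXAE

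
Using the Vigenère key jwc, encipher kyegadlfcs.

tugpwfubeb

Repeat the key across the message: jwcjwcjwcj
k(10)+j(9): 19 → t
y(24)+w(22): 46≡20 → u
e(4)+c(2): 6 → g
g(6)+j(9): 15 → p
a(0)+w(22): 22 → w
d(3)+c(2): 5 → f
l(11)+j(9): 20 → u
f(5)+w(22): 27≡1 → b
c(2)+c(2): 4 → e
s(18)+j(9): 27≡1 → b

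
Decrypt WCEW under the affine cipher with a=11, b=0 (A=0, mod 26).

The inverse of 11 mod 26 is 19, since 11·19=209≡1. Apply D(y)=19·(y−0) mod 26:
W(22): 19·(22−0)=418≡2 → C
C(2): 19·(2−0)=38≡12 → M
E(4): 19·(4−0)=76≡24 → Y
W(22): 19·(22−0)=418≡2 → C

CMYC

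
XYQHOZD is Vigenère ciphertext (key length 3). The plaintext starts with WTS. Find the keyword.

BFY

Subtract each crib letter from the matching ciphertext letter (mod 26):
X(23)−W(22)=1 → B
Y(24)−T(19)=5 → F
Q(16)−S(18)=-2≡24 → Y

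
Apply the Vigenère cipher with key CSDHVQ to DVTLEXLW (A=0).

FNWSZNNO

Repeat the key across the message: CSDHVQCS
D(3)+C(2): 5 → F
V(21)+S(18): 39≡13 → N
T(19)+D(3): 22 → W
L(11)+H(7): 18 → S
E(4)+V(21): 25 → Z
X(23)+Q(16): 39≡13 → N
L(11)+C(2): 13 → N
W(22)+S(18): 40≡14 → O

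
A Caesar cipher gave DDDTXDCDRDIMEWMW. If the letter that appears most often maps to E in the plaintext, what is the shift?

The most frequent ciphertext letter is D (appears 6 times).
D is position 3; E is position 4.
Shift = -1≡25.

25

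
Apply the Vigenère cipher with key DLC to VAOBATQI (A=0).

YLQELVTT

Repeat the key across the message: DLCDLCDL
V(21)+D(3): 24 → Y
A(0)+L(11): 11 → L
O(14)+C(2): 16 → Q
B(1)+D(3): 4 → E
A(0)+L(11): 11 → L
T(19)+C(2): 21 → V
Q(16)+D(3): 19 → T
I(8)+L(11): 19 → T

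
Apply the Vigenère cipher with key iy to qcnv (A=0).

yavt

Repeat the key across the message: iyiy
q(16)+i(8): 24 → y
c(2)+y(24): 26≡0 → a
n(13)+i(8): 21 → v
v(21)+y(24): 45≡19 → t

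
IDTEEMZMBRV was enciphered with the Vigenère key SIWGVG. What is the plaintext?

Repeat the key across the ciphertext: SIWGVGSIWGV
I(8)−S(18): -10≡16 → Q
D(3)−I(8): -5≡21 → V
T(19)−W(22): -3≡23 → X
E(4)−G(6): -2≡24 → Y
E(4)−V(21): -17≡9 → J
M(12)−G(6): 6 → G
Z(25)−S(18): 7 → H
M(12)−I(8): 4 → E
B(1)−W(22): -21≡5 → F
R(17)−G(6): 11 → L
V(21)−V(21): 0 → A

QVXYJGHEFLA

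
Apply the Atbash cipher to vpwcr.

v(21) → e(4)
p(15) → k(10)
w(22) → d(3)
c(2) → x(23)
r(17) → i(8)

ekdxi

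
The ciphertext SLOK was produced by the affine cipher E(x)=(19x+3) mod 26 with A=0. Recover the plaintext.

The inverse of 19 mod 26 is 11, since 19·11=209≡1. Apply D(y)=11·(y−3) mod 26:
S(18): 11·(18−3)=165≡9 → J
L(11): 11·(11−3)=88≡10 → K
O(14): 11·(14−3)=121≡17 → R
K(10): 11·(10−3)=77≡25 → Z

JKRZ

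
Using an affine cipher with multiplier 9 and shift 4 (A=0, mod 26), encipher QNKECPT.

Q(16): 9·16+4=148≡18 → S
N(13): 9·13+4=121≡17 → R
K(10): 9·10+4=94≡16 → Q
E(4): 9·4+4=40≡14 → O
C(2): 9·2+4=22 → W
P(15): 9·15+4=139≡9 → J
T(19): 9·19+4=175≡19 → T

SRQOWJT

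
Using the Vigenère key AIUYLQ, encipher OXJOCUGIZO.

OFDMNKGQTM

Repeat the key across the message: AIUYLQAIUY
O(14)+A(0): 14 → O
X(23)+I(8): 31≡5 → F
J(9)+U(20): 29≡3 → D
O(14)+Y(24): 38≡12 → M
C(2)+L(11): 13 → N
U(20)+Q(16): 36≡10 → K
G(6)+A(0): 6 → G
I(8)+I(8): 16 → Q
Z(25)+U(20): 45≡19 → T
O(14)+Y(24): 38≡12 → M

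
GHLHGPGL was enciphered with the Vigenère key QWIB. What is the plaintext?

QLDGQTYK

Repeat the key across the ciphertext: QWIBQWIB
G(6)−Q(16): -10≡16 → Q
H(7)−W(22): -15≡11 → L
L(11)−I(8): 3 → D
H(7)−B(1): 6 → G
G(6)−Q(16): -10≡16 → Q
P(15)−W(22): -7≡19 → T
G(6)−I(8): -2≡24 → Y
L(11)−B(1): 10 → K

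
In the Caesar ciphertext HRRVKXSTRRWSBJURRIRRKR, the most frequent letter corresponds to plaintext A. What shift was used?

17

The most frequent ciphertext letter is R (appears 9 times).
R is position 17; A is position 0.
Shift = 17.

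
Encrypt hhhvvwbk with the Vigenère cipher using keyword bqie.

ixpzwmjo

Repeat the key across the message: bqiebqie
h(7)+b(1): 8 → i
h(7)+q(16): 23 → x
h(7)+i(8): 15 → p
v(21)+e(4): 25 → z
v(21)+b(1): 22 → w
w(22)+q(16): 38≡12 → m
b(1)+i(8): 9 → j
k(10)+e(4): 14 → o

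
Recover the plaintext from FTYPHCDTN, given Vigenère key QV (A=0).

PYIURHNYX

Repeat the key across the ciphertext: QVQVQVQVQ
F(5)−Q(16): -11≡15 → P
T(19)−V(21): -2≡24 → Y
Y(24)−Q(16): 8 → I
P(15)−V(21): -6≡20 → U
H(7)−Q(16): -9≡17 → R
C(2)−V(21): -19≡7 → H
D(3)−Q(16): -13≡13 → N
T(19)−V(21): -2≡24 → Y
N(13)−Q(16): -3≡23 → X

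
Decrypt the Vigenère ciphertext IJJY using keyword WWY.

MNLC

Repeat the key across the ciphertext: WWYW
I(8)−W(22): -14≡12 → M
J(9)−W(22): -13≡13 → N
J(9)−Y(24): -15≡11 → L
Y(24)−W(22): 2 → C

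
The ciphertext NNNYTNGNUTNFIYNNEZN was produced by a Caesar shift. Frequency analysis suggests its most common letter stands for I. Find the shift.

5

The most frequent ciphertext letter is N (appears 9 times).
N is position 13; I is position 8.
Shift = 5.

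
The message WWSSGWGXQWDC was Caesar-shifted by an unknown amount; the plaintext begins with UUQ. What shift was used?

From the crib: W(22)−U(20)=2, so the shift is 2.

2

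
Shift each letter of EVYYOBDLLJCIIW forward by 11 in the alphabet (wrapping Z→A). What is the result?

PGJJZMOWWUNTTH

E(4): 4+11=15 → P
V(21): 21+11=32≡6 → G
Y(24): 24+11=35≡9 → J
Y(24): 24+11=35≡9 → J
O(14): 14+11=25 → Z
B(1): 1+11=12 → M
D(3): 3+11=14 → O
L(11): 11+11=22 → W
L(11): 11+11=22 → W
J(9): 9+11=20 → U
C(2): 2+11=13 → N
I(8): 8+11=19 → T
I(8): 8+11=19 → T
W(22): 22+11=33≡7 → H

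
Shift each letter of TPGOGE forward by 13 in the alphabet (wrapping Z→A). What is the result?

T(19): 19+13=32≡6 → G
P(15): 15+13=28≡2 → C
G(6): 6+13=19 → T
O(14): 14+13=27≡1 → B
G(6): 6+13=19 → T
E(4): 4+13=17 → R

GCTBTR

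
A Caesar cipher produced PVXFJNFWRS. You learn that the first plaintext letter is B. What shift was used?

14

From the crib: P(15)−B(1)=14, so the shift is 14.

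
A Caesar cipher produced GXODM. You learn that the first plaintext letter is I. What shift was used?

From the crib: G(6)−I(8)=-2≡24, so the shift is 24.

24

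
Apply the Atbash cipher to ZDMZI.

AWNAR

Z(25) → A(0)
D(3) → W(22)
M(12) → N(13)
Z(25) → A(0)
I(8) → R(17)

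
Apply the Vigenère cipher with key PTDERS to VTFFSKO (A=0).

Repeat the key across the message: PTDERSP
V(21)+P(15): 36≡10 → K
T(19)+T(19): 38≡12 → M
F(5)+D(3): 8 → I
F(5)+E(4): 9 → J
S(18)+R(17): 35≡9 → J
K(10)+S(18): 28≡2 → C
O(14)+P(15): 29≡3 → D

KMIJJCD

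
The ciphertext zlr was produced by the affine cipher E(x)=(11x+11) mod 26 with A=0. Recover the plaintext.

gak

The inverse of 11 mod 26 is 19, since 11·19=209≡1. Apply D(y)=19·(y−11) mod 26:
z(25): 19·(25−11)=266≡6 → g
l(11): 19·(11−11)=0 → a
r(17): 19·(17−11)=114≡10 → k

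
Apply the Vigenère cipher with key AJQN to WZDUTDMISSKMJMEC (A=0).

WITHTMCVSBAZJVUP

Repeat the key across the message: AJQNAJQNAJQNAJQN
W(22)+A(0): 22 → W
Z(25)+J(9): 34≡8 → I
D(3)+Q(16): 19 → T
U(20)+N(13): 33≡7 → H
T(19)+A(0): 19 → T
D(3)+J(9): 12 → M
M(12)+Q(16): 28≡2 → C
I(8)+N(13): 21 → V
S(18)+A(0): 18 → S
S(18)+J(9): 27≡1 → B
K(10)+Q(16): 26≡0 → A
M(12)+N(13): 25 → Z
J(9)+A(0): 9 → J
M(12)+J(9): 21 → V
E(4)+Q(16): 20 → U
C(2)+N(13): 15 → P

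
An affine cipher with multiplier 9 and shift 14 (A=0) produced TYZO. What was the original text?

PEHA

The inverse of 9 mod 26 is 3, since 9·3=27≡1. Apply D(y)=3·(y−14) mod 26:
T(19): 3·(19−14)=15 → P
Y(24): 3·(24−14)=30≡4 → E
Z(25): 3·(25−14)=33≡7 → H
O(14): 3·(14−14)=0 → A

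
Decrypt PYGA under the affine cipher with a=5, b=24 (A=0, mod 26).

The inverse of 5 mod 26 is 21, since 5·21=105≡1. Apply D(y)=21·(y−24) mod 26:
P(15): 21·(15−24)=-189≡19 → T
Y(24): 21·(24−24)=0 → A
G(6): 21·(6−24)=-378≡12 → M
A(0): 21·(0−24)=-504≡16 → Q

TAMQ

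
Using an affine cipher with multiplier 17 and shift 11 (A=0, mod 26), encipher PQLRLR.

P(15): 17·15+11=266≡6 → G
Q(16): 17·16+11=283≡23 → X
L(11): 17·11+11=198≡16 → Q
R(17): 17·17+11=300≡14 → O
L(11): 17·11+11=198≡16 → Q
R(17): 17·17+11=300≡14 → O

GXQOQO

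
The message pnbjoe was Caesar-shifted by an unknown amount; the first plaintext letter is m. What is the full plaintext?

mkyglb

From the crib: p(15)−m(12)=3, so the shift is 3.
Subtract 3 from each ciphertext letter:
p(15): 15−3=12 → m
n(13): 13−3=10 → k
b(1): 1−3=-2≡24 → y
j(9): 9−3=6 → g
o(14): 14−3=11 → l
e(4): 4−3=1 → b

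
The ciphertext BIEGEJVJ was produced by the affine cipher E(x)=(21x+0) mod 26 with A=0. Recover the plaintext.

FOUEUTBT

The inverse of 21 mod 26 is 5, since 21·5=105≡1. Apply D(y)=5·(y−0) mod 26:
B(1): 5·(1−0)=5 → F
I(8): 5·(8−0)=40≡14 → O
E(4): 5·(4−0)=20 → U
G(6): 5·(6−0)=30≡4 → E
E(4): 5·(4−0)=20 → U
J(9): 5·(9−0)=45≡19 → T
V(21): 5·(21−0)=105≡1 → B
J(9): 5·(9−0)=45≡19 → T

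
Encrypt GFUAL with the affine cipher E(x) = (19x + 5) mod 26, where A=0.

PWVFG

G(6): 19·6+5=119≡15 → P
F(5): 19·5+5=100≡22 → W
U(20): 19·20+5=385≡21 → V
A(0): 19·0+5=5 → F
L(11): 19·11+5=214≡6 → G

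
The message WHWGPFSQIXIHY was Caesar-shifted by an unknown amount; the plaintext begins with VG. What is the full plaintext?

VGVFOERPHWHGX

From the crib: W(22)−V(21)=1, so the shift is 1.
Subtract 1 from each ciphertext letter:
W(22): 22−1=21 → V
H(7): 7−1=6 → G
W(22): 22−1=21 → V
G(6): 6−1=5 → F
P(15): 15−1=14 → O
F(5): 5−1=4 → E
S(18): 18−1=17 → R
Q(16): 16−1=15 → P
I(8): 8−1=7 → H
X(23): 23−1=22 → W
I(8): 8−1=7 → H
H(7): 7−1=6 → G
Y(24): 24−1=23 → X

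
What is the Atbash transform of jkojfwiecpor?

j(9) → q(16)
k(10) → p(15)
o(14) → l(11)
j(9) → q(16)
f(5) → u(20)
w(22) → d(3)
i(8) → r(17)
e(4) → v(21)
c(2) → x(23)
p(15) → k(10)
o(14) → l(11)
r(17) → i(8)

qplqudrvxkli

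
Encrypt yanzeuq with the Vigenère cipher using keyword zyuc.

Repeat the key across the message: zyuczyu
y(24)+z(25): 49≡23 → x
a(0)+y(24): 24 → y
n(13)+u(20): 33≡7 → h
z(25)+c(2): 27≡1 → b
e(4)+z(25): 29≡3 → d
u(20)+y(24): 44≡18 → s
q(16)+u(20): 36≡10 → k

xyhbdsk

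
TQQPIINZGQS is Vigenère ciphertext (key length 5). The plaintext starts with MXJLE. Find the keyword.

HTHEE

Subtract each crib letter from the matching ciphertext letter (mod 26):
T(19)−M(12)=7 → H
Q(16)−X(23)=-7≡19 → T
Q(16)−J(9)=7 → H
P(15)−L(11)=4 → E
I(8)−E(4)=4 → E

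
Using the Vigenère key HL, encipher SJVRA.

ZUCCH

Repeat the key across the message: HLHLH
S(18)+H(7): 25 → Z
J(9)+L(11): 20 → U
V(21)+H(7): 28≡2 → C
R(17)+L(11): 28≡2 → C
A(0)+H(7): 7 → H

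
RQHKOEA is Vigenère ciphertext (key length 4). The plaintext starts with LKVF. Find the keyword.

Subtract each crib letter from the matching ciphertext letter (mod 26):
R(17)−L(11)=6 → G
Q(16)−K(10)=6 → G
H(7)−V(21)=-14≡12 → M
K(10)−F(5)=5 → F

GGMF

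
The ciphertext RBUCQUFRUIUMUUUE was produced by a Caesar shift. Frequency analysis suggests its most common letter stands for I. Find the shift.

12

The most frequent ciphertext letter is U (appears 7 times).
U is position 20; I is position 8.
Shift = 12.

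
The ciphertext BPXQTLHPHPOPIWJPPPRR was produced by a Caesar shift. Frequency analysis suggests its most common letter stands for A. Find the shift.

The most frequent ciphertext letter is P (appears 7 times).
P is position 15; A is position 0.
Shift = 15.

15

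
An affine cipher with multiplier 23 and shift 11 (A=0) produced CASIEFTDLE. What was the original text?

The inverse of 23 mod 26 is 17, since 23·17=391≡1. Apply D(y)=17·(y−11) mod 26:
C(2): 17·(2−11)=-153≡3 → D
A(0): 17·(0−11)=-187≡21 → V
S(18): 17·(18−11)=119≡15 → P
I(8): 17·(8−11)=-51≡1 → B
E(4): 17·(4−11)=-119≡11 → L
F(5): 17·(5−11)=-102≡2 → C
T(19): 17·(19−11)=136≡6 → G
D(3): 17·(3−11)=-136≡20 → U
L(11): 17·(11−11)=0 → A
E(4): 17·(4−11)=-119≡11 → L

DVPBLCGUAL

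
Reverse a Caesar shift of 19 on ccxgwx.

jjende

c(2): 2−19=-17≡9 → j
c(2): 2−19=-17≡9 → j
x(23): 23−19=4 → e
g(6): 6−19=-13≡13 → n
w(22): 22−19=3 → d
x(23): 23−19=4 → e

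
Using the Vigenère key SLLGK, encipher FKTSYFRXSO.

XVEYIXCIYY

Repeat the key across the message: SLLGKSLLGK
F(5)+S(18): 23 → X
K(10)+L(11): 21 → V
T(19)+L(11): 30≡4 → E
S(18)+G(6): 24 → Y
Y(24)+K(10): 34≡8 → I
F(5)+S(18): 23 → X
R(17)+L(11): 28≡2 → C
X(23)+L(11): 34≡8 → I
S(18)+G(6): 24 → Y
O(14)+K(10): 24 → Y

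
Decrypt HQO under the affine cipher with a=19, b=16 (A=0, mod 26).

The inverse of 19 mod 26 is 11, since 19·11=209≡1. Apply D(y)=11·(y−16) mod 26:
H(7): 11·(7−16)=-99≡5 → F
Q(16): 11·(16−16)=0 → A
O(14): 11·(14−16)=-22≡4 → E

FAE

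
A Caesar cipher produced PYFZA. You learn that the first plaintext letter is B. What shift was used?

14

From the crib: P(15)−B(1)=14, so the shift is 14.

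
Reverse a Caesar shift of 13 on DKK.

QXX

D(3): 3−13=-10≡16 → Q
K(10): 10−13=-3≡23 → X
K(10): 10−13=-3≡23 → X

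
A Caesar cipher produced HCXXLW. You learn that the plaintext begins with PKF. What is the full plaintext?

From the crib: H(7)−P(15)=-8≡18, so the shift is 18.
Subtract 18 from each ciphertext letter:
H(7): 7−18=-11≡15 → P
C(2): 2−18=-16≡10 → K
X(23): 23−18=5 → F
X(23): 23−18=5 → F
L(11): 11−18=-7≡19 → T
W(22): 22−18=4 → E

PKFFTE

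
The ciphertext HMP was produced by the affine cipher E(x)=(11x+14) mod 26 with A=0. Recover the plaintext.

XOT

The inverse of 11 mod 26 is 19, since 11·19=209≡1. Apply D(y)=19·(y−14) mod 26:
H(7): 19·(7−14)=-133≡23 → X
M(12): 19·(12−14)=-38≡14 → O
P(15): 19·(15−14)=19 → T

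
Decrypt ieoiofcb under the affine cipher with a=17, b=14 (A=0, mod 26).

The inverse of 17 mod 26 is 23, since 17·23=391≡1. Apply D(y)=23·(y−14) mod 26:
i(8): 23·(8−14)=-138≡18 → s
e(4): 23·(4−14)=-230≡4 → e
o(14): 23·(14−14)=0 → a
i(8): 23·(8−14)=-138≡18 → s
o(14): 23·(14−14)=0 → a
f(5): 23·(5−14)=-207≡1 → b
c(2): 23·(2−14)=-276≡10 → k
b(1): 23·(1−14)=-299≡13 → n

seasabkn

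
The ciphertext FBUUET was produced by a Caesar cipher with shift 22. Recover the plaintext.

JFYYIX

F(5): 5−22=-17≡9 → J
B(1): 1−22=-21≡5 → F
U(20): 20−22=-2≡24 → Y
U(20): 20−22=-2≡24 → Y
E(4): 4−22=-18≡8 → I
T(19): 19−22=-3≡23 → X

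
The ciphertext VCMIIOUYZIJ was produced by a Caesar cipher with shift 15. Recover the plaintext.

V(21): 21−15=6 → G
C(2): 2−15=-13≡13 → N
M(12): 12−15=-3≡23 → X
I(8): 8−15=-7≡19 → T
I(8): 8−15=-7≡19 → T
O(14): 14−15=-1≡25 → Z
U(20): 20−15=5 → F
Y(24): 24−15=9 → J
Z(25): 25−15=10 → K
I(8): 8−15=-7≡19 → T
J(9): 9−15=-6≡20 → U

GNXTTZFJKTU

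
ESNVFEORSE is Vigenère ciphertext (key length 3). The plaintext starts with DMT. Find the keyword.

BGU

Subtract each crib letter from the matching ciphertext letter (mod 26):
E(4)−D(3)=1 → B
S(18)−M(12)=6 → G
N(13)−T(19)=-6≡20 → U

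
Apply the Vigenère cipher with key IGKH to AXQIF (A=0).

IDAPN

Repeat the key across the message: IGKHI
A(0)+I(8): 8 → I
X(23)+G(6): 29≡3 → D
Q(16)+K(10): 26≡0 → A
I(8)+H(7): 15 → P
F(5)+I(8): 13 → N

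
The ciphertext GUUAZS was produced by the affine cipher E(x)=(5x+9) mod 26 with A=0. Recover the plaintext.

PXXTYH

The inverse of 5 mod 26 is 21, since 5·21=105≡1. Apply D(y)=21·(y−9) mod 26:
G(6): 21·(6−9)=-63≡15 → P
U(20): 21·(20−9)=231≡23 → X
U(20): 21·(20−9)=231≡23 → X
A(0): 21·(0−9)=-189≡19 → T
Z(25): 21·(25−9)=336≡24 → Y
S(18): 21·(18−9)=189≡7 → H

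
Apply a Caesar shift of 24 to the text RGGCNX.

R(17): 17+24=41≡15 → P
G(6): 6+24=30≡4 → E
G(6): 6+24=30≡4 → E
C(2): 2+24=26≡0 → A
N(13): 13+24=37≡11 → L
X(23): 23+24=47≡21 → V

PEEALV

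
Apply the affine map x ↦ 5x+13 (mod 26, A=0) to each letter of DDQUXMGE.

CCPJYVRH

D(3): 5·3+13=28≡2 → C
D(3): 5·3+13=28≡2 → C
Q(16): 5·16+13=93≡15 → P
U(20): 5·20+13=113≡9 → J
X(23): 5·23+13=128≡24 → Y
M(12): 5·12+13=73≡21 → V
G(6): 5·6+13=43≡17 → R
E(4): 5·4+13=33≡7 → H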